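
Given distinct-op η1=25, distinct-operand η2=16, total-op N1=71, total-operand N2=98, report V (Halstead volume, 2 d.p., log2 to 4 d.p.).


Formula: V = N * log2(η), where N = N1 + N2 and η = η1 + η2
η = 25 + 16 = 41
N = 71 + 98 = 169
log2(41) ≈ 5.3576
V = 169 * 5.3576 = 905.43

905.43


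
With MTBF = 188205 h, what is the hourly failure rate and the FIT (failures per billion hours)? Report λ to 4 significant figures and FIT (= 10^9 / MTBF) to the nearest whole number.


Formula: λ = 1 / MTBF; FIT = λ × 1e9 = 1e9 / MTBF
λ = 1 / 188205 ≈ 5.313e-06 failures/hour
FIT = 1e9 / 188205 ≈ 5313 failures per 1e9 hours (nearest whole number)

λ = 5.313e-06 /h, FIT = 5313


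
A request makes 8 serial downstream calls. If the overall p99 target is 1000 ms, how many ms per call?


Formula: per_stage = total_budget / stages
per_stage = 1000 / 8
per_stage = 125.0 ms

125.0 ms


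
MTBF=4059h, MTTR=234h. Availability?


Availability = MTBF / (MTBF + MTTR)
Availability = 4059 / (4059 + 234)
Availability = 4059 / 4293
Availability = 94.5493%

94.5493%


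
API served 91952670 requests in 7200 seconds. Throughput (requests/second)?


Formula: throughput = requests / seconds
throughput = 91952670 / 7200
throughput = 12771.2 requests/second

12771.2 requests/second


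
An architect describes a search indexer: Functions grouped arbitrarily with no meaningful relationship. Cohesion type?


Reasoning: Worst: random grouping
Type: Coincidental cohesion

Coincidental cohesion


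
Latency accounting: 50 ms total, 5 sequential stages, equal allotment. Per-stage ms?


Formula: per_stage = total_budget / stages
per_stage = 50 / 5
per_stage = 10.0 ms

10.0 ms


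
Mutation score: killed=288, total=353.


Mutation score = killed / total * 100
Mutation score = 288 / 353 * 100
Mutation score = 81.59%

81.59%


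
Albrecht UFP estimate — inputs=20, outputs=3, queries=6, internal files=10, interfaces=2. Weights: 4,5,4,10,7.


UFP = EI*4 + EO*5 + EQ*4 + ILF*10 + EIF*7
UFP = 20*4 + 3*5 + 6*4 + 10*10 + 2*7
UFP = 80 + 15 + 24 + 100 + 14
UFP = 233

233


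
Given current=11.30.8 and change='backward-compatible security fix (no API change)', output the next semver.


Current: 11.30.8
Change category: 'backward-compatible security fix (no API change)' → patch bump
SemVer rule: patch bump → increment PATCH (MAJOR and MINOR unchanged)
New: 11.30.9

11.30.9


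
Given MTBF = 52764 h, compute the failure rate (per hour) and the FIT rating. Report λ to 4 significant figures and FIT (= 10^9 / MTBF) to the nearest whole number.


Formula: λ = 1 / MTBF; FIT = λ × 1e9 = 1e9 / MTBF
λ = 1 / 52764 ≈ 1.895e-05 failures/hour
FIT = 1e9 / 52764 ≈ 18952 failures per 1e9 hours (nearest whole number)

λ = 1.895e-05 /h, FIT = 18952


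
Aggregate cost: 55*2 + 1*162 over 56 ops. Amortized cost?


Formula: Amortized cost = Total cost / Operations
Total cost = (55 * 2) + (1 * 162)
Total cost = 110 + 162 = 272
Amortized = 272 / 56 = 4.8571

4.8571


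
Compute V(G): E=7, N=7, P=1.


Formula: V(G) = E - N + 2P
V(G) = 7 - 7 + 2*1
V(G) = 0 + 2
V(G) = 2

2


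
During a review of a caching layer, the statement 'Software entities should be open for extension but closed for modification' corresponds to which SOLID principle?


This describes the Open/Closed Principle (OCP)

Open/Closed Principle (OCP)


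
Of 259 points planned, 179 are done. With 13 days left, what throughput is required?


Formula: Required rate = Remaining points / Days left
Remaining = 259 - 179 = 80 points
Required rate = 80 / 13 = 6.15 points/day

6.15 points/day


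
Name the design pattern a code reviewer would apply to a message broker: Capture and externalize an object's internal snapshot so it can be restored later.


This matches the Memento pattern

Memento


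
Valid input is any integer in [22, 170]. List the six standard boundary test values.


Range: [22, 170]
Boundaries: just below min, min, min+1, max-1, max, just above max
Values: [21, 22, 23, 169, 170, 171]

[21, 22, 23, 169, 170, 171]


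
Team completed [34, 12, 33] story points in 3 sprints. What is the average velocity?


Formula: Avg velocity = Total points / Number of sprints
Points: [34, 12, 33]
Sum = 34 + 12 + 33 = 79
Avg velocity = 79 / 3 = 26.33 points/sprint

26.33 points/sprint


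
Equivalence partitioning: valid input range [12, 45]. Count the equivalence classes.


Valid range: [12, 45]
Class 1: x < 12 — invalid
Class 2: 12 ≤ x ≤ 45 — valid
Class 3: x > 45 — invalid
Total equivalence classes: 3

3 equivalence classes


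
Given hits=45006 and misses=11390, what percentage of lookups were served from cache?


Formula: hit rate = hits / (hits + misses) * 100
hit rate = 45006 / (45006 + 11390) * 100
hit rate = 45006 / 56396 * 100
hit rate = 79.8%

79.8%


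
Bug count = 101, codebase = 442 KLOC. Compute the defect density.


Defect density = defects / KLOC
Defect density = 101 / 442
Defect density = 0.229 defects/KLOC

0.229 defects/KLOC


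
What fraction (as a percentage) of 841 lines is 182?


Coverage = covered / total * 100
Coverage = 182 / 841 * 100
Coverage = 21.64%

21.64%


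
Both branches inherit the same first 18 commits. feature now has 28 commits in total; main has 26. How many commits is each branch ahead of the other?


Common ancestor: commit #18
feature commits after divergence: 28 - 18 = 10
main commits after divergence: 26 - 18 = 8
feature is 10 commits ahead of main
main is 8 commits ahead of feature

feature ahead: 10, main ahead: 8


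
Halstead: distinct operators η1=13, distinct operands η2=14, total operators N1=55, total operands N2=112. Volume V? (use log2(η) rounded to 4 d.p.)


Formula: V = N * log2(η), where N = N1 + N2 and η = η1 + η2
η = 13 + 14 = 27
N = 55 + 112 = 167
log2(27) ≈ 4.7549
V = 167 * 4.7549 = 794.07

794.07


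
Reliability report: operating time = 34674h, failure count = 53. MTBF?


Formula: MTBF = Total operating time / Number of failures
MTBF = 34674 / 53
MTBF = 654.23 hours

654.23 hours


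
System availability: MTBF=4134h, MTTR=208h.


Availability = MTBF / (MTBF + MTTR)
Availability = 4134 / (4134 + 208)
Availability = 4134 / 4342
Availability = 95.2096%

95.2096%


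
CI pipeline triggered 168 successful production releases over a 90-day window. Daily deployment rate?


Formula: deployments per day = releases / days
= 168 / 90
= 1.867 deploys/day
(equivalently, 13.07 deploys/week)

1.867 deploys/day


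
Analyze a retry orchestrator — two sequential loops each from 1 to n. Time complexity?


Reasoning: sequential dominates: O(n) + O(n) = O(n)
Complexity: O(n)

O(n)


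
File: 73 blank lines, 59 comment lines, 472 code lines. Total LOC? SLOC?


Total LOC = blank + comment + code
Total LOC = 73 + 59 + 472 = 604
SLOC (source only) = code = 472

Total LOC: 604, SLOC: 472


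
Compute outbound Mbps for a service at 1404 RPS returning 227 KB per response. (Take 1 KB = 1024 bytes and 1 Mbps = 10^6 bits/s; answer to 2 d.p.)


Formula: Mbps = payload_bytes * RPS * 8 / 1e6
Payload per request = 227 KB = 227 * 1024 = 232448 bytes
Total bytes/sec = 232448 * 1404 = 326356992
Total bits/sec = 326356992 * 8 = 2610855936
Mbps = 2610855936 / 1e6 = 2610.86

2610.86 Mbps


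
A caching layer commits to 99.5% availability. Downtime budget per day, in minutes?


Formula: allowed downtime = period * (100 - SLA) / 100
Period (day) = 1440 minutes
Unavailability fraction = (100 - 99.5) / 100
Allowed downtime = 1440 * (100 - 99.5) / 100
Allowed downtime = 7.2 minutes

7.2 minutes


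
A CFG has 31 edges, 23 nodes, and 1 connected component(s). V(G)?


Formula: V(G) = E - N + 2P
V(G) = 31 - 23 + 2*1
V(G) = 8 + 2
V(G) = 10

10


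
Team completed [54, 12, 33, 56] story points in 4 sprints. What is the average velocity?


Formula: Avg velocity = Total points / Number of sprints
Points: [54, 12, 33, 56]
Sum = 54 + 12 + 33 + 56 = 155
Avg velocity = 155 / 4 = 38.75 points/sprint

38.75 points/sprint


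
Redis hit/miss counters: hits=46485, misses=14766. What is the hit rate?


Formula: hit rate = hits / (hits + misses) * 100
hit rate = 46485 / (46485 + 14766) * 100
hit rate = 46485 / 61251 * 100
hit rate = 75.89%

75.89%


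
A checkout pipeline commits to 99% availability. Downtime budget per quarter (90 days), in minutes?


Formula: allowed downtime = period * (100 - SLA) / 100
Period (quarter (90 days)) = 129600 minutes
Unavailability fraction = (100 - 99.0) / 100
Allowed downtime = 129600 * (100 - 99.0) / 100
Allowed downtime = 1296.0 minutes

1296.0 minutes


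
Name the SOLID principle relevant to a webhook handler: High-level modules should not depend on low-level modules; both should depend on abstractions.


This describes the Dependency Inversion Principle (DIP)

Dependency Inversion Principle (DIP)


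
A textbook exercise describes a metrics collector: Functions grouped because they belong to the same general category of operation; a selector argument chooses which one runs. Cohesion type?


Reasoning: Grouped by category of activity, not by data or sequence
Type: Logical cohesion

Logical cohesion


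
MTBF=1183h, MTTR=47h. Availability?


Availability = MTBF / (MTBF + MTTR)
Availability = 1183 / (1183 + 47)
Availability = 1183 / 1230
Availability = 96.1789%

96.1789%


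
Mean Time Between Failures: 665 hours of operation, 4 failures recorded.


Formula: MTBF = Total operating time / Number of failures
MTBF = 665 / 4
MTBF = 166.25 hours

166.25 hours


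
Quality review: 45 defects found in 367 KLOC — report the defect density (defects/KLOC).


Defect density = defects / KLOC
Defect density = 45 / 367
Defect density = 0.123 defects/KLOC

0.123 defects/KLOC


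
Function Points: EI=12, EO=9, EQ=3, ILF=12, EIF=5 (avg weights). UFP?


UFP = EI*4 + EO*5 + EQ*4 + ILF*10 + EIF*7
UFP = 12*4 + 9*5 + 3*4 + 12*10 + 5*7
UFP = 48 + 45 + 12 + 120 + 35
UFP = 260

260


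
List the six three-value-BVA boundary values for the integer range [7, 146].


Range: [7, 146]
Boundaries: just below min, min, min+1, max-1, max, just above max
Values: [6, 7, 8, 145, 146, 147]

[6, 7, 8, 145, 146, 147]


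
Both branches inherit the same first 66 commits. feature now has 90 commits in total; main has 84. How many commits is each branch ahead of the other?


Common ancestor: commit #66
feature commits after divergence: 90 - 66 = 24
main commits after divergence: 84 - 66 = 18
feature is 24 commits ahead of main
main is 18 commits ahead of feature

feature ahead: 24, main ahead: 18


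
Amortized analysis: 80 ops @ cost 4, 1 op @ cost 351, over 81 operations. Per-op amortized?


Formula: Amortized cost = Total cost / Operations
Total cost = (80 * 4) + (1 * 351)
Total cost = 320 + 351 = 671
Amortized = 671 / 81 = 8.284

8.284


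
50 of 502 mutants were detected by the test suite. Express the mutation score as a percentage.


Mutation score = killed / total * 100
Mutation score = 50 / 502 * 100
Mutation score = 9.96%

9.96%


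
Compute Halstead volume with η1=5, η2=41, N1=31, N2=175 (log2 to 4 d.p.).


Formula: V = N * log2(η), where N = N1 + N2 and η = η1 + η2
η = 5 + 41 = 46
N = 31 + 175 = 206
log2(46) ≈ 5.5236
V = 206 * 5.5236 = 1137.86

1137.86


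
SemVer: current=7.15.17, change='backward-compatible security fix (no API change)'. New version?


Current: 7.15.17
Change category: 'backward-compatible security fix (no API change)' → patch bump
SemVer rule: patch bump → increment PATCH (MAJOR and MINOR unchanged)
New: 7.15.18

7.15.18


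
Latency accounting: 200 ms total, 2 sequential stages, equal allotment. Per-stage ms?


Formula: per_stage = total_budget / stages
per_stage = 200 / 2
per_stage = 100.0 ms

100.0 ms


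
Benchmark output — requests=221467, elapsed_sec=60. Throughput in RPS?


Formula: throughput = requests / seconds
throughput = 221467 / 60
throughput = 3691.12 requests/second

3691.12 requests/second


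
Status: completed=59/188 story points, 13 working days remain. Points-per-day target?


Formula: Required rate = Remaining points / Days left
Remaining = 188 - 59 = 129 points
Required rate = 129 / 13 = 9.92 points/day

9.92 points/day


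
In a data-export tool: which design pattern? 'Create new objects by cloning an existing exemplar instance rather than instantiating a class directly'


This matches the Prototype pattern

Prototype


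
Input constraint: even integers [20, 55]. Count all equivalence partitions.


Constraint: even integers in [20, 55]
Class 1: x < 20 — out-of-range invalid
Class 2: x in [20,55] but odd — wrong type invalid
Class 3: x in [20,55] and even — valid
Class 4: x > 55 — out-of-range invalid
Total equivalence classes: 4

4 equivalence classes


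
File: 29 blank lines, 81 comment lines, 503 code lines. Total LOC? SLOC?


Total LOC = blank + comment + code
Total LOC = 29 + 81 + 503 = 613
SLOC (source only) = code = 503

Total LOC: 613, SLOC: 503


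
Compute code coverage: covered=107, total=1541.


Coverage = covered / total * 100
Coverage = 107 / 1541 * 100
Coverage = 6.94%

6.94%


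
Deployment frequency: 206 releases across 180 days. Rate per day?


Formula: deployments per day = releases / days
= 206 / 180
= 1.144 deploys/day
(equivalently, 8.01 deploys/week)

1.144 deploys/day


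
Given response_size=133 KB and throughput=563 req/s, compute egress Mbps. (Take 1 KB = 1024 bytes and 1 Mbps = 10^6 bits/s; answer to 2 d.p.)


Formula: Mbps = payload_bytes * RPS * 8 / 1e6
Payload per request = 133 KB = 133 * 1024 = 136192 bytes
Total bytes/sec = 136192 * 563 = 76676096
Total bits/sec = 76676096 * 8 = 613408768
Mbps = 613408768 / 1e6 = 613.41

613.41 Mbps


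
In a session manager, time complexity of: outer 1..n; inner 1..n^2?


Reasoning: n times n^2
Complexity: O(n^3)

O(n^3)


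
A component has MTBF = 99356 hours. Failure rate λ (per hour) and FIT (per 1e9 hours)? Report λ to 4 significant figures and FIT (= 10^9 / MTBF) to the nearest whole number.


Formula: λ = 1 / MTBF; FIT = λ × 1e9 = 1e9 / MTBF
λ = 1 / 99356 ≈ 1.006e-05 failures/hour
FIT = 1e9 / 99356 ≈ 10065 failures per 1e9 hours (nearest whole number)

λ = 1.006e-05 /h, FIT = 10065


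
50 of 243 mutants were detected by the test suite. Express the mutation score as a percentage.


Mutation score = killed / total * 100
Mutation score = 50 / 243 * 100
Mutation score = 20.58%

20.58%


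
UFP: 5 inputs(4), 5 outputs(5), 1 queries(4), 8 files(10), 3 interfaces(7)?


UFP = EI*4 + EO*5 + EQ*4 + ILF*10 + EIF*7
UFP = 5*4 + 5*5 + 1*4 + 8*10 + 3*7
UFP = 20 + 25 + 4 + 80 + 21
UFP = 150

150


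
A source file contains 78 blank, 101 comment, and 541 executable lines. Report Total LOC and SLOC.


Total LOC = blank + comment + code
Total LOC = 78 + 101 + 541 = 720
SLOC (source only) = code = 541

Total LOC: 720, SLOC: 541


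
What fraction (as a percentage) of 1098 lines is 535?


Coverage = covered / total * 100
Coverage = 535 / 1098 * 100
Coverage = 48.72%

48.72%


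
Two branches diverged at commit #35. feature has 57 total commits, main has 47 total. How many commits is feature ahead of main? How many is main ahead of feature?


Common ancestor: commit #35
feature commits after divergence: 57 - 35 = 22
main commits after divergence: 47 - 35 = 12
feature is 22 commits ahead of main
main is 12 commits ahead of feature

feature ahead: 22, main ahead: 12


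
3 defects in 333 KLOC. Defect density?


Defect density = defects / KLOC
Defect density = 3 / 333
Defect density = 0.009 defects/KLOC

0.009 defects/KLOC


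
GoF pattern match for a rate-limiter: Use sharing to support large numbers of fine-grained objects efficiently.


This matches the Flyweight pattern

Flyweight


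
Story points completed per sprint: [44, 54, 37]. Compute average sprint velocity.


Formula: Avg velocity = Total points / Number of sprints
Points: [44, 54, 37]
Sum = 44 + 54 + 37 = 135
Avg velocity = 135 / 3 = 45.0 points/sprint

45.0 points/sprint


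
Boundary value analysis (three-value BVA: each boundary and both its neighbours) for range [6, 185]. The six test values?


Range: [6, 185]
Boundaries: just below min, min, min+1, max-1, max, just above max
Values: [5, 6, 7, 184, 185, 186]

[5, 6, 7, 184, 185, 186]


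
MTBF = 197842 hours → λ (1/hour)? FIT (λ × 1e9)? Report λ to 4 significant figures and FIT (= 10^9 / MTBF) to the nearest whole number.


Formula: λ = 1 / MTBF; FIT = λ × 1e9 = 1e9 / MTBF
λ = 1 / 197842 ≈ 5.055e-06 failures/hour
FIT = 1e9 / 197842 ≈ 5055 failures per 1e9 hours (nearest whole number)

λ = 5.055e-06 /h, FIT = 5055


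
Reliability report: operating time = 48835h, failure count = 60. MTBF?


Formula: MTBF = Total operating time / Number of failures
MTBF = 48835 / 60
MTBF = 813.92 hours

813.92 hours


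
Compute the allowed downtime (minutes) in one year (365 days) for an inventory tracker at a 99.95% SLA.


Formula: allowed downtime = period * (100 - SLA) / 100
Period (year (365 days)) = 525600 minutes
Unavailability fraction = (100 - 99.95) / 100
Allowed downtime = 525600 * (100 - 99.95) / 100
Allowed downtime = 262.8 minutes

262.8 minutes


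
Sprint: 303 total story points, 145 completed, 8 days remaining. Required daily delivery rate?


Formula: Required rate = Remaining points / Days left
Remaining = 303 - 145 = 158 points
Required rate = 158 / 8 = 19.75 points/day

19.75 points/day


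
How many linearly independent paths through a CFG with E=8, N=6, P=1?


Formula: V(G) = E - N + 2P
V(G) = 8 - 6 + 2*1
V(G) = 2 + 2
V(G) = 4

4


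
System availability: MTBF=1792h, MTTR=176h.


Availability = MTBF / (MTBF + MTTR)
Availability = 1792 / (1792 + 176)
Availability = 1792 / 1968
Availability = 91.0569%

91.0569%


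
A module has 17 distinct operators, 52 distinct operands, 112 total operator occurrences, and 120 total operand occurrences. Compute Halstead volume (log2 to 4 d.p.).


Formula: V = N * log2(η), where N = N1 + N2 and η = η1 + η2
η = 17 + 52 = 69
N = 112 + 120 = 232
log2(69) ≈ 6.1085
V = 232 * 6.1085 = 1417.17

1417.17


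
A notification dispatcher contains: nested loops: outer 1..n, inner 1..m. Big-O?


Reasoning: product of independent bounds
Complexity: O(n*m)

O(n*m)


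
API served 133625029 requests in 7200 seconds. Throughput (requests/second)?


Formula: throughput = requests / seconds
throughput = 133625029 / 7200
throughput = 18559.03 requests/second

18559.03 requests/second


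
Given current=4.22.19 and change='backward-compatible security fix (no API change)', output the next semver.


Current: 4.22.19
Change category: 'backward-compatible security fix (no API change)' → patch bump
SemVer rule: patch bump → increment PATCH (MAJOR and MINOR unchanged)
New: 4.22.20

4.22.20


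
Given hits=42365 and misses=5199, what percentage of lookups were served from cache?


Formula: hit rate = hits / (hits + misses) * 100
hit rate = 42365 / (42365 + 5199) * 100
hit rate = 42365 / 47564 * 100
hit rate = 89.07%

89.07%


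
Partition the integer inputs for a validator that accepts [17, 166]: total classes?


Valid range: [17, 166]
Class 1: x < 17 — invalid
Class 2: 17 ≤ x ≤ 166 — valid
Class 3: x > 166 — invalid
Total equivalence classes: 3

3 equivalence classes


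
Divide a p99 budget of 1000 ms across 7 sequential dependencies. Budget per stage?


Formula: per_stage = total_budget / stages
per_stage = 1000 / 7
per_stage = 142.86 ms

142.86 ms


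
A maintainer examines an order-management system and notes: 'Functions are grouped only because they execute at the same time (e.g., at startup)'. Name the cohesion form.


Reasoning: Related by timing only
Type: Temporal cohesion

Temporal cohesion


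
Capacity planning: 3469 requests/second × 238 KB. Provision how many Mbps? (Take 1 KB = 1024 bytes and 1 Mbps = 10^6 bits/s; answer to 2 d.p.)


Formula: Mbps = payload_bytes * RPS * 8 / 1e6
Payload per request = 238 KB = 238 * 1024 = 243712 bytes
Total bytes/sec = 243712 * 3469 = 845436928
Total bits/sec = 845436928 * 8 = 6763495424
Mbps = 6763495424 / 1e6 = 6763.5

6763.5 Mbps


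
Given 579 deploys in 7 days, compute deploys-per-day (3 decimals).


Formula: deployments per day = releases / days
= 579 / 7
= 82.714 deploys/day
(equivalently, 579.0 deploys/week)

82.714 deploys/day


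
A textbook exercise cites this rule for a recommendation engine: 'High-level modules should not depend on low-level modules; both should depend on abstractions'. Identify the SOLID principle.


This describes the Dependency Inversion Principle (DIP)

Dependency Inversion Principle (DIP)


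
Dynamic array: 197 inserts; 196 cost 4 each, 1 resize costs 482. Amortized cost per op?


Formula: Amortized cost = Total cost / Operations
Total cost = (196 * 4) + (1 * 482)
Total cost = 784 + 482 = 1266
Amortized = 1266 / 197 = 6.4264

6.4264


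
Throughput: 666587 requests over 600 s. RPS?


Formula: throughput = requests / seconds
throughput = 666587 / 600
throughput = 1110.98 requests/second

1110.98 requests/second


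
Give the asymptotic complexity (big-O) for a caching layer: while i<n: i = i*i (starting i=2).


Reasoning: squaring drives double-exponential growth; iterations ~ log log n
Complexity: O(log log n)

O(log log n)


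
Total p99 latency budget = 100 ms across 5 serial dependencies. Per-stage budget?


Formula: per_stage = total_budget / stages
per_stage = 100 / 5
per_stage = 20.0 ms

20.0 ms


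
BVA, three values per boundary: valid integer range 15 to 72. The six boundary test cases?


Range: [15, 72]
Boundaries: just below min, min, min+1, max-1, max, just above max
Values: [14, 15, 16, 71, 72, 73]

[14, 15, 16, 71, 72, 73]


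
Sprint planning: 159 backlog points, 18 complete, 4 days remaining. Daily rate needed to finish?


Formula: Required rate = Remaining points / Days left
Remaining = 159 - 18 = 141 points
Required rate = 141 / 4 = 35.25 points/day

35.25 points/day


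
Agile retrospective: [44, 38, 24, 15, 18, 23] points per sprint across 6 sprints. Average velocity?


Formula: Avg velocity = Total points / Number of sprints
Points: [44, 38, 24, 15, 18, 23]
Sum = 44 + 38 + 24 + 15 + 18 + 23 = 162
Avg velocity = 162 / 6 = 27.0 points/sprint

27.0 points/sprint


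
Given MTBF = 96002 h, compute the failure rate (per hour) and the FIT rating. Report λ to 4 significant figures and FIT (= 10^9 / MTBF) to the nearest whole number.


Formula: λ = 1 / MTBF; FIT = λ × 1e9 = 1e9 / MTBF
λ = 1 / 96002 ≈ 1.042e-05 failures/hour
FIT = 1e9 / 96002 ≈ 10416 failures per 1e9 hours (nearest whole number)

λ = 1.042e-05 /h, FIT = 10416


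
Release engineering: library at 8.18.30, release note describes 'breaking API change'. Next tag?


Current: 8.18.30
Change category: 'breaking API change' → major bump
SemVer rule: major bump → increment MAJOR, reset MINOR and PATCH to 0
New: 9.0.0

9.0.0


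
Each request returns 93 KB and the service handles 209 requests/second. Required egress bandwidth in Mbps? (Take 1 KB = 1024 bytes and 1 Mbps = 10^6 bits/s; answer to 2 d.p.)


Formula: Mbps = payload_bytes * RPS * 8 / 1e6
Payload per request = 93 KB = 93 * 1024 = 95232 bytes
Total bytes/sec = 95232 * 209 = 19903488
Total bits/sec = 19903488 * 8 = 159227904
Mbps = 159227904 / 1e6 = 159.23

159.23 Mbps


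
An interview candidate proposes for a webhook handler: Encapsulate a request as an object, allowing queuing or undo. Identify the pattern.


This matches the Command pattern

Command


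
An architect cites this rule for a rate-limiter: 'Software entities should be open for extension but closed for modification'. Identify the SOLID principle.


This describes the Open/Closed Principle (OCP)

Open/Closed Principle (OCP)


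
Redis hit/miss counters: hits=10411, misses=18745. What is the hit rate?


Formula: hit rate = hits / (hits + misses) * 100
hit rate = 10411 / (10411 + 18745) * 100
hit rate = 10411 / 29156 * 100
hit rate = 35.71%

35.71%


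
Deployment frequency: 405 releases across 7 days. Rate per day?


Formula: deployments per day = releases / days
= 405 / 7
= 57.857 deploys/day
(equivalently, 405.0 deploys/week)

57.857 deploys/day


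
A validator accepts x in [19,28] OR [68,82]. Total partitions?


Valid ranges: [19,28] and [68,82]
Class 1: x < 19 — invalid
Class 2: 19 ≤ x ≤ 28 — valid
Class 3: 28 < x < 68 — invalid (gap between ranges)
Class 4: 68 ≤ x ≤ 82 — valid
Class 5: x > 82 — invalid
Total equivalence classes: 5

5 equivalence classes


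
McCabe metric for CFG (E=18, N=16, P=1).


Formula: V(G) = E - N + 2P
V(G) = 18 - 16 + 2*1
V(G) = 2 + 2
V(G) = 4

4


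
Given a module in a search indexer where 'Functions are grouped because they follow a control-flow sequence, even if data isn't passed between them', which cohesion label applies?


Reasoning: Grouped by order of execution within a routine, not by data flow
Type: Procedural cohesion

Procedural cohesion


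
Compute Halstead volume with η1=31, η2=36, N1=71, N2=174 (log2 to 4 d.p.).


Formula: V = N * log2(η), where N = N1 + N2 and η = η1 + η2
η = 31 + 36 = 67
N = 71 + 174 = 245
log2(67) ≈ 6.0661
V = 245 * 6.0661 = 1486.19

1486.19


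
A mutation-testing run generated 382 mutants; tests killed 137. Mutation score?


Mutation score = killed / total * 100
Mutation score = 137 / 382 * 100
Mutation score = 35.86%

35.86%


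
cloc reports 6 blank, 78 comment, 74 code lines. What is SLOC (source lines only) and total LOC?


Total LOC = blank + comment + code
Total LOC = 6 + 78 + 74 = 158
SLOC (source only) = code = 74

Total LOC: 158, SLOC: 74


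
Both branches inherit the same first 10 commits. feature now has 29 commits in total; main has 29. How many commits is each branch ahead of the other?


Common ancestor: commit #10
feature commits after divergence: 29 - 10 = 19
main commits after divergence: 29 - 10 = 19
feature is 19 commits ahead of main
main is 19 commits ahead of feature

feature ahead: 19, main ahead: 19


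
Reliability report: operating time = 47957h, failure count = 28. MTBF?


Formula: MTBF = Total operating time / Number of failures
MTBF = 47957 / 28
MTBF = 1712.75 hours

1712.75 hours


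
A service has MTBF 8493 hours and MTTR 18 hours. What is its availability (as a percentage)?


Availability = MTBF / (MTBF + MTTR)
Availability = 8493 / (8493 + 18)
Availability = 8493 / 8511
Availability = 99.7885%

99.7885%


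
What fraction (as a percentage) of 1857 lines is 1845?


Coverage = covered / total * 100
Coverage = 1845 / 1857 * 100
Coverage = 99.35%

99.35%


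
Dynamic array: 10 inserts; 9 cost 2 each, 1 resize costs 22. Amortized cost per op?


Formula: Amortized cost = Total cost / Operations
Total cost = (9 * 2) + (1 * 22)
Total cost = 18 + 22 = 40
Amortized = 40 / 10 = 4.0

4.0


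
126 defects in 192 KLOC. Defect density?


Defect density = defects / KLOC
Defect density = 126 / 192
Defect density = 0.656 defects/KLOC

0.656 defects/KLOC


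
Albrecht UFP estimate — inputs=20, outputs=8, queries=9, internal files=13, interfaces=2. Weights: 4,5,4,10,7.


UFP = EI*4 + EO*5 + EQ*4 + ILF*10 + EIF*7
UFP = 20*4 + 8*5 + 9*4 + 13*10 + 2*7
UFP = 80 + 40 + 36 + 130 + 14
UFP = 300

300


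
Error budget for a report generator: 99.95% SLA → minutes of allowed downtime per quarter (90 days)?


Formula: allowed downtime = period * (100 - SLA) / 100
Period (quarter (90 days)) = 129600 minutes
Unavailability fraction = (100 - 99.95) / 100
Allowed downtime = 129600 * (100 - 99.95) / 100
Allowed downtime = 64.8 minutes

64.8 minutes


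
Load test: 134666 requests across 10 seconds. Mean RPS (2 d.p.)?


Formula: throughput = requests / seconds
throughput = 134666 / 10
throughput = 13466.6 requests/second

13466.6 requests/second


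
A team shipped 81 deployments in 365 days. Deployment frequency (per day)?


Formula: deployments per day = releases / days
= 81 / 365
= 0.222 deploys/day
(equivalently, 1.55 deploys/week)

0.222 deploys/day


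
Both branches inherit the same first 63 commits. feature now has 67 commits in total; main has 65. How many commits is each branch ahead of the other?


Common ancestor: commit #63
feature commits after divergence: 67 - 63 = 4
main commits after divergence: 65 - 63 = 2
feature is 4 commits ahead of main
main is 2 commits ahead of feature

feature ahead: 4, main ahead: 2


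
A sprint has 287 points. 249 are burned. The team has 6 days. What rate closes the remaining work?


Formula: Required rate = Remaining points / Days left
Remaining = 287 - 249 = 38 points
Required rate = 38 / 6 = 6.33 points/day

6.33 points/day


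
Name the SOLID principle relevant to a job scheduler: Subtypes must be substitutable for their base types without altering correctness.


This describes the Liskov Substitution Principle (LSP)

Liskov Substitution Principle (LSP)


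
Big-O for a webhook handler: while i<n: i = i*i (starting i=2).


Reasoning: squaring drives double-exponential growth; iterations ~ log log n
Complexity: O(log log n)

O(log log n)


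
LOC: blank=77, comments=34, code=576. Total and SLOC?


Total LOC = blank + comment + code
Total LOC = 77 + 34 + 576 = 687
SLOC (source only) = code = 576

Total LOC: 687, SLOC: 576


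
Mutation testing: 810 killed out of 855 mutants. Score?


Mutation score = killed / total * 100
Mutation score = 810 / 855 * 100
Mutation score = 94.74%

94.74%


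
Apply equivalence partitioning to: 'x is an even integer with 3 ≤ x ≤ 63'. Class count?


Constraint: even integers in [3, 63]
Class 1: x < 3 — out-of-range invalid
Class 2: x in [3,63] but odd — wrong type invalid
Class 3: x in [3,63] and even — valid
Class 4: x > 63 — out-of-range invalid
Total equivalence classes: 4

4 equivalence classes


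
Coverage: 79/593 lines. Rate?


Coverage = covered / total * 100
Coverage = 79 / 593 * 100
Coverage = 13.32%

13.32%


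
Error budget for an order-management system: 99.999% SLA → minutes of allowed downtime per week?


Formula: allowed downtime = period * (100 - SLA) / 100
Period (week) = 10080 minutes
Unavailability fraction = (100 - 99.999) / 100
Allowed downtime = 10080 * (100 - 99.999) / 100
Allowed downtime = 0.1008 minutes

0.1008 minutes


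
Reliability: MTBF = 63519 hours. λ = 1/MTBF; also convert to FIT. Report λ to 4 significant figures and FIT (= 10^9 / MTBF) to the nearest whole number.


Formula: λ = 1 / MTBF; FIT = λ × 1e9 = 1e9 / MTBF
λ = 1 / 63519 ≈ 1.574e-05 failures/hour
FIT = 1e9 / 63519 ≈ 15743 failures per 1e9 hours (nearest whole number)

λ = 1.574e-05 /h, FIT = 15743


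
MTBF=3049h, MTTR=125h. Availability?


Availability = MTBF / (MTBF + MTTR)
Availability = 3049 / (3049 + 125)
Availability = 3049 / 3174
Availability = 96.0618%

96.0618%


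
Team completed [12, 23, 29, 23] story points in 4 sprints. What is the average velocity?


Formula: Avg velocity = Total points / Number of sprints
Points: [12, 23, 29, 23]
Sum = 12 + 23 + 29 + 23 = 87
Avg velocity = 87 / 4 = 21.75 points/sprint

21.75 points/sprint


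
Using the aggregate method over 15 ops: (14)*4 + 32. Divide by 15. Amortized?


Formula: Amortized cost = Total cost / Operations
Total cost = (14 * 4) + (1 * 32)
Total cost = 56 + 32 = 88
Amortized = 88 / 15 = 5.8667

5.8667


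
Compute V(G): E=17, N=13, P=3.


Formula: V(G) = E - N + 2P
V(G) = 17 - 13 + 2*3
V(G) = 4 + 6
V(G) = 10

10


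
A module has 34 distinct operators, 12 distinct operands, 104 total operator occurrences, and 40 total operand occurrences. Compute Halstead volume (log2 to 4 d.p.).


Formula: V = N * log2(η), where N = N1 + N2 and η = η1 + η2
η = 34 + 12 = 46
N = 104 + 40 = 144
log2(46) ≈ 5.5236
V = 144 * 5.5236 = 795.40

795.40


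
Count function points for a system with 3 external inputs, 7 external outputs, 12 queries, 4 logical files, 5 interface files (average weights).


UFP = EI*4 + EO*5 + EQ*4 + ILF*10 + EIF*7
UFP = 3*4 + 7*5 + 12*4 + 4*10 + 5*7
UFP = 12 + 35 + 48 + 40 + 35
UFP = 170

170


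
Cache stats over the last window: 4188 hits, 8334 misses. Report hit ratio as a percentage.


Formula: hit rate = hits / (hits + misses) * 100
hit rate = 4188 / (4188 + 8334) * 100
hit rate = 4188 / 12522 * 100
hit rate = 33.45%

33.45%


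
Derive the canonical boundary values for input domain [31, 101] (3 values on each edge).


Range: [31, 101]
Boundaries: just below min, min, min+1, max-1, max, just above max
Values: [30, 31, 32, 100, 101, 102]

[30, 31, 32, 100, 101, 102]


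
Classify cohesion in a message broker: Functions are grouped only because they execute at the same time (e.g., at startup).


Reasoning: Related by timing only
Type: Temporal cohesion

Temporal cohesion


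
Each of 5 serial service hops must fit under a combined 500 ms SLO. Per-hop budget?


Formula: per_stage = total_budget / stages
per_stage = 500 / 5
per_stage = 100.0 ms

100.0 ms


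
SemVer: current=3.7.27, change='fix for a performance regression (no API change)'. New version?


Current: 3.7.27
Change category: 'fix for a performance regression (no API change)' → patch bump
SemVer rule: patch bump → increment PATCH (MAJOR and MINOR unchanged)
New: 3.7.28

3.7.28


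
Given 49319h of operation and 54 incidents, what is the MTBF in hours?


Formula: MTBF = Total operating time / Number of failures
MTBF = 49319 / 54
MTBF = 913.31 hours

913.31 hours


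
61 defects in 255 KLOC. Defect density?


Defect density = defects / KLOC
Defect density = 61 / 255
Defect density = 0.239 defects/KLOC

0.239 defects/KLOC


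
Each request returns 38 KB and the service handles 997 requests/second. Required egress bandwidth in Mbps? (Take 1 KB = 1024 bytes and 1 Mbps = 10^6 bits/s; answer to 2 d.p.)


Formula: Mbps = payload_bytes * RPS * 8 / 1e6
Payload per request = 38 KB = 38 * 1024 = 38912 bytes
Total bytes/sec = 38912 * 997 = 38795264
Total bits/sec = 38795264 * 8 = 310362112
Mbps = 310362112 / 1e6 = 310.36

310.36 Mbps


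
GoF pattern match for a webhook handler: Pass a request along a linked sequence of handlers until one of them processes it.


This matches the Chain of Responsibility pattern

Chain of Responsibility


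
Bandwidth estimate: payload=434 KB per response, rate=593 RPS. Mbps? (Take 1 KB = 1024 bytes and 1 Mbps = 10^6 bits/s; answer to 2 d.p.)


Formula: Mbps = payload_bytes * RPS * 8 / 1e6
Payload per request = 434 KB = 434 * 1024 = 444416 bytes
Total bytes/sec = 444416 * 593 = 263538688
Total bits/sec = 263538688 * 8 = 2108309504
Mbps = 2108309504 / 1e6 = 2108.31

2108.31 Mbps


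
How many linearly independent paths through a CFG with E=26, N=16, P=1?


Formula: V(G) = E - N + 2P
V(G) = 26 - 16 + 2*1
V(G) = 10 + 2
V(G) = 12

12


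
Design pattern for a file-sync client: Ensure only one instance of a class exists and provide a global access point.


This matches the Singleton pattern

Singleton


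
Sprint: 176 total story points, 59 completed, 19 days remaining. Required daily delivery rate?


Formula: Required rate = Remaining points / Days left
Remaining = 176 - 59 = 117 points
Required rate = 117 / 19 = 6.16 points/day

6.16 points/day


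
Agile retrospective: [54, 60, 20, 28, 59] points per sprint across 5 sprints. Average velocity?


Formula: Avg velocity = Total points / Number of sprints
Points: [54, 60, 20, 28, 59]
Sum = 54 + 60 + 20 + 28 + 59 = 221
Avg velocity = 221 / 5 = 44.2 points/sprint

44.2 points/sprint


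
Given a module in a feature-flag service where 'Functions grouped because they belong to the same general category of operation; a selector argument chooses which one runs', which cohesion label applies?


Reasoning: Grouped by category of activity, not by data or sequence
Type: Logical cohesion

Logical cohesion


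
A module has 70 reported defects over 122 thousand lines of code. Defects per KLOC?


Defect density = defects / KLOC
Defect density = 70 / 122
Defect density = 0.574 defects/KLOC

0.574 defects/KLOC


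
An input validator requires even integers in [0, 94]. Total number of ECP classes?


Constraint: even integers in [0, 94]
Class 1: x < 0 — out-of-range invalid
Class 2: x in [0,94] but odd — wrong type invalid
Class 3: x in [0,94] and even — valid
Class 4: x > 94 — out-of-range invalid
Total equivalence classes: 4

4 equivalence classes


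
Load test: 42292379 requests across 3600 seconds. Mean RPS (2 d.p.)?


Formula: throughput = requests / seconds
throughput = 42292379 / 3600
throughput = 11747.88 requests/second

11747.88 requests/second


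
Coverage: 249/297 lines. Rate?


Coverage = covered / total * 100
Coverage = 249 / 297 * 100
Coverage = 83.84%

83.84%


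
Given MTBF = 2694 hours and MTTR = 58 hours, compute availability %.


Availability = MTBF / (MTBF + MTTR)
Availability = 2694 / (2694 + 58)
Availability = 2694 / 2752
Availability = 97.8924%

97.8924%


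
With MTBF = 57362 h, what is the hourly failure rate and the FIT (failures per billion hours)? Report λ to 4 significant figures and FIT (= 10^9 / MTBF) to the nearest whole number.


Formula: λ = 1 / MTBF; FIT = λ × 1e9 = 1e9 / MTBF
λ = 1 / 57362 ≈ 1.743e-05 failures/hour
FIT = 1e9 / 57362 ≈ 17433 failures per 1e9 hours (nearest whole number)

λ = 1.743e-05 /h, FIT = 17433


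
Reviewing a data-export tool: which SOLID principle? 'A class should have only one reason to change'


This describes the Single Responsibility Principle (SRP)

Single Responsibility Principle (SRP)


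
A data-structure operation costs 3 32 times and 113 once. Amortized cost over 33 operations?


Formula: Amortized cost = Total cost / Operations
Total cost = (32 * 3) + (1 * 113)
Total cost = 96 + 113 = 209
Amortized = 209 / 33 = 6.3333

6.3333


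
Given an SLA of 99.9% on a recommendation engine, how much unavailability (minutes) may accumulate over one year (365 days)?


Formula: allowed downtime = period * (100 - SLA) / 100
Period (year (365 days)) = 525600 minutes
Unavailability fraction = (100 - 99.9) / 100
Allowed downtime = 525600 * (100 - 99.9) / 100
Allowed downtime = 525.6 minutes

525.6 minutes


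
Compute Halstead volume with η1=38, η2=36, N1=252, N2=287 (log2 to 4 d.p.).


Formula: V = N * log2(η), where N = N1 + N2 and η = η1 + η2
η = 38 + 36 = 74
N = 252 + 287 = 539
log2(74) ≈ 6.2095
V = 539 * 6.2095 = 3346.92

3346.92


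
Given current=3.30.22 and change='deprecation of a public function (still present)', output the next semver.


Current: 3.30.22
Change category: 'deprecation of a public function (still present)' → minor bump
SemVer rule: minor bump → increment MINOR, reset PATCH to 0 (MAJOR unchanged)
New: 3.31.0

3.31.0


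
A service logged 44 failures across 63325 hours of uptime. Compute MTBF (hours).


Formula: MTBF = Total operating time / Number of failures
MTBF = 63325 / 44
MTBF = 1439.2 hours

1439.2 hours


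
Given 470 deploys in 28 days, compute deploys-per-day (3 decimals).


Formula: deployments per day = releases / days
= 470 / 28
= 16.786 deploys/day
(equivalently, 117.5 deploys/week)

16.786 deploys/day


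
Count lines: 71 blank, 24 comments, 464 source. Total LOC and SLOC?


Total LOC = blank + comment + code
Total LOC = 71 + 24 + 464 = 559
SLOC (source only) = code = 464

Total LOC: 559, SLOC: 464


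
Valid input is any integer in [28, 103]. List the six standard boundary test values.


Range: [28, 103]
Boundaries: just below min, min, min+1, max-1, max, just above max
Values: [27, 28, 29, 102, 103, 104]

[27, 28, 29, 102, 103, 104]
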